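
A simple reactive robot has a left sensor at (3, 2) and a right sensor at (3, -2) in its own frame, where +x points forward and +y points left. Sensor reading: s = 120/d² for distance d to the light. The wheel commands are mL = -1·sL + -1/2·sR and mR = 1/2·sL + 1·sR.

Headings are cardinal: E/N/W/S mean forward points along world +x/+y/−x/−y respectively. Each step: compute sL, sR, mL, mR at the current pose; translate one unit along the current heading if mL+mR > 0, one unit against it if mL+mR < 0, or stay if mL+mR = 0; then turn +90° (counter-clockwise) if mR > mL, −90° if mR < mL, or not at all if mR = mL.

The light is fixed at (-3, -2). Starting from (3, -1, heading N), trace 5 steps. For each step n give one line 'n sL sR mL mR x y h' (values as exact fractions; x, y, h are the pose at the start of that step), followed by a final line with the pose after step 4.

0 15/4 3/2 -9/2 27/8 3 -1 N
1 120/13 120/13 -180/13 180/13 3 -2 W
2 120/73 24/5 -1476/365 2052/365 3 -2 S
3 60/41 4/3 -262/123 254/123 3 -3 E
4 120/13 120/53 -7140/689 4740/689 2 -3 N
final 2 -4 W

n=0: pose=(3,-1,N); sL=15/4, sR=3/2; mL=-9/2, mR=27/8; mL+mR=-9/8 → advance -1; mR−mL=63/8 → turn +1·90°
n=1: pose=(3,-2,W); sL=120/13, sR=120/13; mL=-180/13, mR=180/13; mL+mR=0 → advance +0; mR−mL=360/13 → turn +1·90°
n=2: pose=(3,-2,S); sL=120/73, sR=24/5; mL=-1476/365, mR=2052/365; mL+mR=576/365 → advance +1; mR−mL=3528/365 → turn +1·90°
n=3: pose=(3,-3,E); sL=60/41, sR=4/3; mL=-262/123, mR=254/123; mL+mR=-8/123 → advance -1; mR−mL=172/41 → turn +1·90°
n=4: pose=(2,-3,N); sL=120/13, sR=120/53; mL=-7140/689, mR=4740/689; mL+mR=-2400/689 → advance -1; mR−mL=11880/689 → turn +1·90°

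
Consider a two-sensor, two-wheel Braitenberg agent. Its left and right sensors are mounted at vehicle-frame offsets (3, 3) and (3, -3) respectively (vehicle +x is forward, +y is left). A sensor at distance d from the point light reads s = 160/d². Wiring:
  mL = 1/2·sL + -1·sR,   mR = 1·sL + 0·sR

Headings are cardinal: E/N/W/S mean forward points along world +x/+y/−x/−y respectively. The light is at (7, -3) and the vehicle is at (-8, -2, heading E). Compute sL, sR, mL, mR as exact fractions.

1 40/37 -43/74 1

left sensor world pos  = (-5, 1); dL² = 160
right sensor world pos = (-5, -5); dR² = 148
sL = 160/160 = 1
sR = 160/148 = 40/37
mL = 1/2·sL + -1·sR = -43/74
mR = 1·sL + 0·sR = 1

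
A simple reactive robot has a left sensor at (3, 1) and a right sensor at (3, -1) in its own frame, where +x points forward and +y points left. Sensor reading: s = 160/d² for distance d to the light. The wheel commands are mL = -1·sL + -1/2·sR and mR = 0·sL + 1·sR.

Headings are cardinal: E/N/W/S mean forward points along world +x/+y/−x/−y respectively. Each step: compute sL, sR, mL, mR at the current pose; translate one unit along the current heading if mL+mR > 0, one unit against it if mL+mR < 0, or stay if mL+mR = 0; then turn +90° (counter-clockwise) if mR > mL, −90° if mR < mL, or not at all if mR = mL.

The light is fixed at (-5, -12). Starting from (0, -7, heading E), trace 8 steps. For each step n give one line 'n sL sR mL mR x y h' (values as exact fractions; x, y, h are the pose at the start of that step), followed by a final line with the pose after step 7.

n=0: pose=(0,-7,E); sL=8/5, sR=2; mL=-13/5, mR=2; mL+mR=-3/5 → advance -1; mR−mL=23/5 → turn +1·90°
n=1: pose=(-1,-7,N); sL=160/73, sR=160/89; mL=-20080/6497, mR=160/89; mL+mR=-8400/6497 → advance -1; mR−mL=31760/6497 → turn +1·90°
n=2: pose=(-1,-8,W); sL=16, sR=80/13; mL=-248/13, mR=80/13; mL+mR=-168/13 → advance -1; mR−mL=328/13 → turn +1·90°
n=3: pose=(0,-8,S); sL=160/37, sR=160/17; mL=-5680/629, mR=160/17; mL+mR=240/629 → advance +1; mR−mL=11600/629 → turn +1·90°
n=4: pose=(0,-9,E); sL=2, sR=40/17; mL=-54/17, mR=40/17; mL+mR=-14/17 → advance -1; mR−mL=94/17 → turn +1·90°
n=5: pose=(-1,-9,N); sL=32/9, sR=160/61; mL=-2672/549, mR=160/61; mL+mR=-1232/549 → advance -1; mR−mL=4112/549 → turn +1·90°
n=6: pose=(-1,-10,W); sL=80, sR=16; mL=-88, mR=16; mL+mR=-72 → advance -1; mR−mL=104 → turn +1·90°
n=7: pose=(0,-10,S); sL=160/37, sR=160/17; mL=-5680/629, mR=160/17; mL+mR=240/629 → advance +1; mR−mL=11600/629 → turn +1·90°

0 8/5 2 -13/5 2 0 -7 E
1 160/73 160/89 -20080/6497 160/89 -1 -7 N
2 16 80/13 -248/13 80/13 -1 -8 W
3 160/37 160/17 -5680/629 160/17 0 -8 S
4 2 40/17 -54/17 40/17 0 -9 E
5 32/9 160/61 -2672/549 160/61 -1 -9 N
6 80 16 -88 16 -1 -10 W
7 160/37 160/17 -5680/629 160/17 0 -10 S
final 0 -11 E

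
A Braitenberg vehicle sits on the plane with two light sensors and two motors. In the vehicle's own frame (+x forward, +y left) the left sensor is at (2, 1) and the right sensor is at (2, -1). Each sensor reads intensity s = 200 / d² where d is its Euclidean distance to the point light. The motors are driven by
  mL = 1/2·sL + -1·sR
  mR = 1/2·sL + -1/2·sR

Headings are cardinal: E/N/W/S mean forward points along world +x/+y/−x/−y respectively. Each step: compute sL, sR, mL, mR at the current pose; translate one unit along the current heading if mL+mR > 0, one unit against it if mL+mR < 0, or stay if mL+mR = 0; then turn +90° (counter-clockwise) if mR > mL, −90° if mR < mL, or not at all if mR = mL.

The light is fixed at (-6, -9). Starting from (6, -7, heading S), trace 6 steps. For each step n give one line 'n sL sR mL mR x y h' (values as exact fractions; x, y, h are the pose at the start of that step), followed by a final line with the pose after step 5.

n=0: pose=(6,-7,S); sL=200/169, sR=200/121; mL=-21700/20449, mR=-4800/20449; mL+mR=-26500/20449 → advance -1; mR−mL=100/121 → turn +1·90°
n=1: pose=(6,-6,E); sL=50/53, sR=1; mL=-28/53, mR=-3/106; mL+mR=-59/106 → advance -1; mR−mL=1/2 → turn +1·90°
n=2: pose=(5,-6,N); sL=8/5, sR=200/169; mL=-324/845, mR=176/845; mL+mR=-148/845 → advance -1; mR−mL=100/169 → turn +1·90°
n=3: pose=(5,-7,W); sL=100/41, sR=20/9; mL=-370/369, mR=40/369; mL+mR=-110/123 → advance -1; mR−mL=10/9 → turn +1·90°
n=4: pose=(6,-7,S); sL=200/169, sR=200/121; mL=-21700/20449, mR=-4800/20449; mL+mR=-26500/20449 → advance -1; mR−mL=100/121 → turn +1·90°
n=5: pose=(6,-6,E); sL=50/53, sR=1; mL=-28/53, mR=-3/106; mL+mR=-59/106 → advance -1; mR−mL=1/2 → turn +1·90°

0 200/169 200/121 -21700/20449 -4800/20449 6 -7 S
1 50/53 1 -28/53 -3/106 6 -6 E
2 8/5 200/169 -324/845 176/845 5 -6 N
3 100/41 20/9 -370/369 40/369 5 -7 W
4 200/169 200/121 -21700/20449 -4800/20449 6 -7 S
5 50/53 1 -28/53 -3/106 6 -6 E
final 5 -6 N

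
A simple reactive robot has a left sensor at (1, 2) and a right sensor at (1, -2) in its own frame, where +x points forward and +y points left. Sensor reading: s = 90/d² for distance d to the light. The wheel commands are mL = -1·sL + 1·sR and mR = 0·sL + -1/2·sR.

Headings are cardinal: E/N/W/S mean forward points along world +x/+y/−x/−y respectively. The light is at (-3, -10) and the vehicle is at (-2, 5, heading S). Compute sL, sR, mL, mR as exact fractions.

left sensor world pos  = (0, 4); dL² = 205
right sensor world pos = (-4, 4); dR² = 197
sL = 90/205 = 18/41
sR = 90/197 = 90/197
mL = -1·sL + 1·sR = 144/8077
mR = 0·sL + -1/2·sR = -45/197

18/41 90/197 144/8077 -45/197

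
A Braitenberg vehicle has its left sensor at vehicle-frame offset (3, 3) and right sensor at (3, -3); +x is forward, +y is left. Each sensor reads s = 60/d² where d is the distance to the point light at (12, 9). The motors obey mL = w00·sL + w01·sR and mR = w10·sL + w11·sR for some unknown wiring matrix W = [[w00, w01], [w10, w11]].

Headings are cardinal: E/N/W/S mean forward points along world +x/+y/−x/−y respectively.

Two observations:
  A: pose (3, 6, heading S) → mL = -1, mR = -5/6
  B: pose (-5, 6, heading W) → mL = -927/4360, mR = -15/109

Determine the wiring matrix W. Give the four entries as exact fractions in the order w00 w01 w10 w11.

obs A: pose=(3,6,S) → sL=5/6, sR=1/3, mL=-1, mR=-5/6
obs B: pose=(-5,6,W) → sL=15/109, sR=3/20, mL=-927/4360, mR=-15/109
sensor matrix S = [[5/6, 1/3], [15/109, 3/20]]; det S = 69/872
solve [mL_A; mL_B] = S·[w00; w01] and [mR_A; mR_B] = S·[w10; w11]:
  w00 = -1, w01 = -1/2, w10 = -1, w11 = 0

-1 -1/2 -1 0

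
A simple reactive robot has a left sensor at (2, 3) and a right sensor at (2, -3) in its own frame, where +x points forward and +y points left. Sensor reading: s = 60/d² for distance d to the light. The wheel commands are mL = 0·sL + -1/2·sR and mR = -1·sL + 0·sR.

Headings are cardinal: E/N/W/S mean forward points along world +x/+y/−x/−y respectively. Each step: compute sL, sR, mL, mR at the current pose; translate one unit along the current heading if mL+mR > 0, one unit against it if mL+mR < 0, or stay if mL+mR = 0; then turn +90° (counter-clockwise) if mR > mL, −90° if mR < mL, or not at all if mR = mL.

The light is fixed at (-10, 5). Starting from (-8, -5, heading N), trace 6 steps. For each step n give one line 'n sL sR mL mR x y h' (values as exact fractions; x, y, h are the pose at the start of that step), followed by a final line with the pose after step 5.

0 12/13 60/89 -30/89 -12/13 -8 -5 N
1 3/4 15/53 -15/106 -3/4 -8 -6 E
2 12/37 60/173 -30/173 -12/37 -9 -6 S
3 6/17 6/5 -3/5 -6/17 -9 -5 W
4 60/169 12/29 -6/29 -60/169 -8 -5 S
5 5/12 5/3 -5/6 -5/12 -8 -4 W
final -7 -4 S

n=0: pose=(-8,-5,N); sL=12/13, sR=60/89; mL=-30/89, mR=-12/13; mL+mR=-1458/1157 → advance -1; mR−mL=-678/1157 → turn -1·90°
n=1: pose=(-8,-6,E); sL=3/4, sR=15/53; mL=-15/106, mR=-3/4; mL+mR=-189/212 → advance -1; mR−mL=-129/212 → turn -1·90°
n=2: pose=(-9,-6,S); sL=12/37, sR=60/173; mL=-30/173, mR=-12/37; mL+mR=-3186/6401 → advance -1; mR−mL=-966/6401 → turn -1·90°
n=3: pose=(-9,-5,W); sL=6/17, sR=6/5; mL=-3/5, mR=-6/17; mL+mR=-81/85 → advance -1; mR−mL=21/85 → turn +1·90°
n=4: pose=(-8,-5,S); sL=60/169, sR=12/29; mL=-6/29, mR=-60/169; mL+mR=-2754/4901 → advance -1; mR−mL=-726/4901 → turn -1·90°
n=5: pose=(-8,-4,W); sL=5/12, sR=5/3; mL=-5/6, mR=-5/12; mL+mR=-5/4 → advance -1; mR−mL=5/12 → turn +1·90°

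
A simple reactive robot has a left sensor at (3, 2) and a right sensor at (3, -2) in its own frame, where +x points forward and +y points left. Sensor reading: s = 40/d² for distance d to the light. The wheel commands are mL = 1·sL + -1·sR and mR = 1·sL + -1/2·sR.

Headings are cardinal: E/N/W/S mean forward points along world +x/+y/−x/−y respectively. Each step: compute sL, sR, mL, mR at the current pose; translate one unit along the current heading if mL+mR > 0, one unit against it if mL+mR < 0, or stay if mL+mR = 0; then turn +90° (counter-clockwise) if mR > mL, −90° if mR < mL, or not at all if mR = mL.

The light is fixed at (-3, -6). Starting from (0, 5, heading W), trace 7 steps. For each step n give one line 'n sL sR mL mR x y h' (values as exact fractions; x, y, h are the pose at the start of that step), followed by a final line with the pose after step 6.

0 40/81 40/169 3520/13689 5140/13689 0 5 W
1 1/2 5/8 -1/8 3/16 -1 5 S
2 40/169 40/89 -3200/15041 180/15041 -1 4 E
3 4/17 20/89 16/1513 186/1513 -2 4 N
4 8/17 40/173 704/2941 1044/2941 -2 5 W
5 10/17 10/17 0 5/17 -3 5 S
6 40/153 40/73 -3200/11169 -140/11169 -3 4 E
final -4 4 N

n=0: pose=(0,5,W); sL=40/81, sR=40/169; mL=3520/13689, mR=5140/13689; mL+mR=8660/13689 → advance +1; mR−mL=20/169 → turn +1·90°
n=1: pose=(-1,5,S); sL=1/2, sR=5/8; mL=-1/8, mR=3/16; mL+mR=1/16 → advance +1; mR−mL=5/16 → turn +1·90°
n=2: pose=(-1,4,E); sL=40/169, sR=40/89; mL=-3200/15041, mR=180/15041; mL+mR=-3020/15041 → advance -1; mR−mL=20/89 → turn +1·90°
n=3: pose=(-2,4,N); sL=4/17, sR=20/89; mL=16/1513, mR=186/1513; mL+mR=202/1513 → advance +1; mR−mL=10/89 → turn +1·90°
n=4: pose=(-2,5,W); sL=8/17, sR=40/173; mL=704/2941, mR=1044/2941; mL+mR=1748/2941 → advance +1; mR−mL=20/173 → turn +1·90°
n=5: pose=(-3,5,S); sL=10/17, sR=10/17; mL=0, mR=5/17; mL+mR=5/17 → advance +1; mR−mL=5/17 → turn +1·90°
n=6: pose=(-3,4,E); sL=40/153, sR=40/73; mL=-3200/11169, mR=-140/11169; mL+mR=-3340/11169 → advance -1; mR−mL=20/73 → turn +1·90°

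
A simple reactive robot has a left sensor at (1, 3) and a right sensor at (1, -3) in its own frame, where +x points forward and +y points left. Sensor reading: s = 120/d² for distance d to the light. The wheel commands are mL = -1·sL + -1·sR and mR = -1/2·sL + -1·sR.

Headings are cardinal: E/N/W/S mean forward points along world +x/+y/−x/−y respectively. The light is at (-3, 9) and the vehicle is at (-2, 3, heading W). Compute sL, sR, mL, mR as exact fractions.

40/27 40/3 -400/27 -380/27

left sensor world pos  = (-3, 0); dL² = 81
right sensor world pos = (-3, 6); dR² = 9
sL = 120/81 = 40/27
sR = 120/9 = 40/3
mL = -1·sL + -1·sR = -400/27
mR = -1/2·sL + -1·sR = -380/27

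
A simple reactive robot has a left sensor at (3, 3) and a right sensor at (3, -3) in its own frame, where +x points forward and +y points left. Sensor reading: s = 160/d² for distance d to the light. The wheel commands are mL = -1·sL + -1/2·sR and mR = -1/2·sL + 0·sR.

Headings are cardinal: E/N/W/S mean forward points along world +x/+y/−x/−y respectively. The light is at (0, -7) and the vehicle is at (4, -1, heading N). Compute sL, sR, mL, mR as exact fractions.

left sensor world pos  = (1, 2); dL² = 82
right sensor world pos = (7, 2); dR² = 130
sL = 160/82 = 80/41
sR = 160/130 = 16/13
mL = -1·sL + -1/2·sR = -1368/533
mR = -1/2·sL + 0·sR = -40/41

80/41 16/13 -1368/533 -40/41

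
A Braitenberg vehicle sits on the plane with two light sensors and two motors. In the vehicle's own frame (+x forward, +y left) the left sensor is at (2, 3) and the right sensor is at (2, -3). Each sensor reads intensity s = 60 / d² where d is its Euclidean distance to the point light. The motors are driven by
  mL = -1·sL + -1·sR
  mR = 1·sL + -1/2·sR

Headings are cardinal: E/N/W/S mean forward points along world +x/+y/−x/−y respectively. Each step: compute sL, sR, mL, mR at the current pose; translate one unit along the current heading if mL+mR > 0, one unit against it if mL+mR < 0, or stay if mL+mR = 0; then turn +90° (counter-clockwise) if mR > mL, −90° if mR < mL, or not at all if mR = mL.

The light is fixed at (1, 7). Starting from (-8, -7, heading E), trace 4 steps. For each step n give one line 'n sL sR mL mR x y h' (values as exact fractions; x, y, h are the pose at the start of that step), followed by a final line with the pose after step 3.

n=0: pose=(-8,-7,E); sL=6/17, sR=30/169; mL=-1524/2873, mR=759/2873; mL+mR=-45/169 → advance -1; mR−mL=2283/2873 → turn +1·90°
n=1: pose=(-9,-7,N); sL=60/313, sR=60/193; mL=-30360/60409, mR=2190/60409; mL+mR=-90/193 → advance -1; mR−mL=32550/60409 → turn +1·90°
n=2: pose=(-9,-8,W); sL=5/39, sR=5/24; mL=-35/104, mR=5/208; mL+mR=-5/16 → advance -1; mR−mL=75/208 → turn +1·90°
n=3: pose=(-8,-8,S); sL=12/65, sR=60/433; mL=-9096/28145, mR=3246/28145; mL+mR=-90/433 → advance -1; mR−mL=12342/28145 → turn +1·90°

0 6/17 30/169 -1524/2873 759/2873 -8 -7 E
1 60/313 60/193 -30360/60409 2190/60409 -9 -7 N
2 5/39 5/24 -35/104 5/208 -9 -8 W
3 12/65 60/433 -9096/28145 3246/28145 -8 -8 S
final -8 -7 E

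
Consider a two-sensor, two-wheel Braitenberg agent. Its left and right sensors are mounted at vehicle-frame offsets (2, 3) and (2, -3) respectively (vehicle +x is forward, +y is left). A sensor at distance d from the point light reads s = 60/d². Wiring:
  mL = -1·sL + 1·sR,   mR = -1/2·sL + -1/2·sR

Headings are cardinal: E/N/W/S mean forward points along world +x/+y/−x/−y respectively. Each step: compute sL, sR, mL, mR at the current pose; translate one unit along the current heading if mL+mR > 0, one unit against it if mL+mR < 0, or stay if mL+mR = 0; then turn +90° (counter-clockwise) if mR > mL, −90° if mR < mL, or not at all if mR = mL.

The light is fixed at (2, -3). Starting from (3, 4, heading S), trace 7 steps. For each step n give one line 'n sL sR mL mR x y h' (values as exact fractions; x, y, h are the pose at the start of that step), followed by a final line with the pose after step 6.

0 60/41 60/29 720/1189 -2100/1189 3 4 S
1 30/13 30/61 -1440/793 -1110/793 3 5 W
2 60/61 60/37 1440/2257 -2940/2257 4 5 S
3 5/3 5/12 -5/4 -25/24 4 6 W
4 12/17 60/49 432/833 -804/833 5 6 S
5 6/5 6/17 -72/85 -66/85 5 7 W
6 60/113 12/13 576/1469 -1068/1469 6 7 S
final 6 8 W

n=0: pose=(3,4,S); sL=60/41, sR=60/29; mL=720/1189, mR=-2100/1189; mL+mR=-1380/1189 → advance -1; mR−mL=-2820/1189 → turn -1·90°
n=1: pose=(3,5,W); sL=30/13, sR=30/61; mL=-1440/793, mR=-1110/793; mL+mR=-2550/793 → advance -1; mR−mL=330/793 → turn +1·90°
n=2: pose=(4,5,S); sL=60/61, sR=60/37; mL=1440/2257, mR=-2940/2257; mL+mR=-1500/2257 → advance -1; mR−mL=-4380/2257 → turn -1·90°
n=3: pose=(4,6,W); sL=5/3, sR=5/12; mL=-5/4, mR=-25/24; mL+mR=-55/24 → advance -1; mR−mL=5/24 → turn +1·90°
n=4: pose=(5,6,S); sL=12/17, sR=60/49; mL=432/833, mR=-804/833; mL+mR=-372/833 → advance -1; mR−mL=-1236/833 → turn -1·90°
n=5: pose=(5,7,W); sL=6/5, sR=6/17; mL=-72/85, mR=-66/85; mL+mR=-138/85 → advance -1; mR−mL=6/85 → turn +1·90°
n=6: pose=(6,7,S); sL=60/113, sR=12/13; mL=576/1469, mR=-1068/1469; mL+mR=-492/1469 → advance -1; mR−mL=-1644/1469 → turn -1·90°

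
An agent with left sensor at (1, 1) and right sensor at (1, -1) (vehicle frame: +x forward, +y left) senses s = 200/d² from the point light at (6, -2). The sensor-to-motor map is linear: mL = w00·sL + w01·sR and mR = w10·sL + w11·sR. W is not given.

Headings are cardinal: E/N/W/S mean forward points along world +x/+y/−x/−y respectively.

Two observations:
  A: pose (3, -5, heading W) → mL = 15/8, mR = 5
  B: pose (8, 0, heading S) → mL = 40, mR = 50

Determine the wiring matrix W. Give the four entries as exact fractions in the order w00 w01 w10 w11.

obs A: pose=(3,-5,W) → sL=25/4, sR=10, mL=15/8, mR=5
obs B: pose=(8,0,S) → sL=20, sR=100, mL=40, mR=50
sensor matrix S = [[25/4, 10], [20, 100]]; det S = 425
solve [mL_A; mL_B] = S·[w00; w01] and [mR_A; mR_B] = S·[w10; w11]:
  w00 = -1/2, w01 = 1/2, w10 = 0, w11 = 1/2

-1/2 1/2 0 1/2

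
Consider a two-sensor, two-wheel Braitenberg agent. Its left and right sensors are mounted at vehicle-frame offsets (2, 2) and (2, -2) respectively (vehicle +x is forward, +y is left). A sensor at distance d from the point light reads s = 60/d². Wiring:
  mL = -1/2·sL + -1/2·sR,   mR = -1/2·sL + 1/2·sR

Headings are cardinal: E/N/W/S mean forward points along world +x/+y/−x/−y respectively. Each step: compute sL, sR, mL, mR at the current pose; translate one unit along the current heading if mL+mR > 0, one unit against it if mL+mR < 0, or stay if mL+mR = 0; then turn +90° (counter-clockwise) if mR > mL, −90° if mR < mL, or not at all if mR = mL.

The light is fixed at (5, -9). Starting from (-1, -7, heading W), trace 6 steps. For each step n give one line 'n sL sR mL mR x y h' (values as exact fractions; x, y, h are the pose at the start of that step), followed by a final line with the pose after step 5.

n=0: pose=(-1,-7,W); sL=15/16, sR=3/4; mL=-27/32, mR=-3/32; mL+mR=-15/16 → advance -1; mR−mL=3/4 → turn +1·90°
n=1: pose=(0,-7,S); sL=20/3, sR=60/49; mL=-580/147, mR=-400/147; mL+mR=-20/3 → advance -1; mR−mL=60/49 → turn +1·90°
n=2: pose=(0,-6,E); sL=30/17, sR=6; mL=-66/17, mR=36/17; mL+mR=-30/17 → advance -1; mR−mL=6 → turn +1·90°
n=3: pose=(-1,-6,N); sL=60/89, sR=60/41; mL=-3900/3649, mR=1440/3649; mL+mR=-60/89 → advance -1; mR−mL=60/41 → turn +1·90°
n=4: pose=(-1,-7,W); sL=15/16, sR=3/4; mL=-27/32, mR=-3/32; mL+mR=-15/16 → advance -1; mR−mL=3/4 → turn +1·90°
n=5: pose=(0,-7,S); sL=20/3, sR=60/49; mL=-580/147, mR=-400/147; mL+mR=-20/3 → advance -1; mR−mL=60/49 → turn +1·90°

0 15/16 3/4 -27/32 -3/32 -1 -7 W
1 20/3 60/49 -580/147 -400/147 0 -7 S
2 30/17 6 -66/17 36/17 0 -6 E
3 60/89 60/41 -3900/3649 1440/3649 -1 -6 N
4 15/16 3/4 -27/32 -3/32 -1 -7 W
5 20/3 60/49 -580/147 -400/147 0 -7 S
final 0 -6 E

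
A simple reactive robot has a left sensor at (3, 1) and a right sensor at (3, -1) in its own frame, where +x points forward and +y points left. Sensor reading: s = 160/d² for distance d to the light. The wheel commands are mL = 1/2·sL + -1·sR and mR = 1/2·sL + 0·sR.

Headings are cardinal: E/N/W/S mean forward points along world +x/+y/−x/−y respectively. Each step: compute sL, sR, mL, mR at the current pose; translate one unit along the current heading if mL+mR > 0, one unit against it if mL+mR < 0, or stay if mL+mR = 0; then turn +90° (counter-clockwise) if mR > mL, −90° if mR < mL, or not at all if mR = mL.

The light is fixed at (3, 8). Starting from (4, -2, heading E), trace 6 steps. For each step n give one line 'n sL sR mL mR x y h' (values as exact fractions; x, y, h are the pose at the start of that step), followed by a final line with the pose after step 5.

n=0: pose=(4,-2,E); sL=160/97, sR=160/137; mL=-4560/13289, mR=80/97; mL+mR=6400/13289 → advance +1; mR−mL=160/137 → turn +1·90°
n=1: pose=(5,-2,N); sL=16/5, sR=80/29; mL=-168/145, mR=8/5; mL+mR=64/145 → advance +1; mR−mL=80/29 → turn +1·90°
n=2: pose=(5,-1,W); sL=160/101, sR=32/13; mL=-2192/1313, mR=80/101; mL+mR=-1152/1313 → advance -1; mR−mL=32/13 → turn +1·90°
n=3: pose=(6,-1,S); sL=1, sR=40/37; mL=-43/74, mR=1/2; mL+mR=-3/37 → advance -1; mR−mL=40/37 → turn +1·90°
n=4: pose=(6,0,E); sL=32/17, sR=160/117; mL=-848/1989, mR=16/17; mL+mR=1024/1989 → advance +1; mR−mL=160/117 → turn +1·90°
n=5: pose=(7,0,N); sL=80/17, sR=16/5; mL=-72/85, mR=40/17; mL+mR=128/85 → advance +1; mR−mL=16/5 → turn +1·90°

0 160/97 160/137 -4560/13289 80/97 4 -2 E
1 16/5 80/29 -168/145 8/5 5 -2 N
2 160/101 32/13 -2192/1313 80/101 5 -1 W
3 1 40/37 -43/74 1/2 6 -1 S
4 32/17 160/117 -848/1989 16/17 6 0 E
5 80/17 16/5 -72/85 40/17 7 0 N
final 7 1 W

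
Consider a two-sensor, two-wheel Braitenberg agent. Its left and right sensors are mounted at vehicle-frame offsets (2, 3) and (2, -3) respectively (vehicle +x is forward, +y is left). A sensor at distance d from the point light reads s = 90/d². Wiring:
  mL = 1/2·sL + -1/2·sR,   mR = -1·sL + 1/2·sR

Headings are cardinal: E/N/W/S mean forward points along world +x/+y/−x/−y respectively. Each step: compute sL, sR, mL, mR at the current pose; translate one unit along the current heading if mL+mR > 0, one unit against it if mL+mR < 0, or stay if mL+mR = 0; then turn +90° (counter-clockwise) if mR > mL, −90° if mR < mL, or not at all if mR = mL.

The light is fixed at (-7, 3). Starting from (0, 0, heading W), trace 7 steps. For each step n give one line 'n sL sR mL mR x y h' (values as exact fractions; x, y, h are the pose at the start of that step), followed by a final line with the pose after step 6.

0 90/61 18/5 -324/305 99/305 0 0 W
1 45/73 9/5 -216/365 207/730 1 0 S
2 90/101 18/25 216/2525 -1341/2525 1 1 E
3 45/58 45/16 -945/928 585/928 0 1 S
4 18/17 90/97 108/1649 -981/1649 0 2 E
5 1 5 -2 3/2 -1 2 S
6 90/73 90/73 0 -45/73 -1 3 E
final -2 3 S

n=0: pose=(0,0,W); sL=90/61, sR=18/5; mL=-324/305, mR=99/305; mL+mR=-45/61 → advance -1; mR−mL=423/305 → turn +1·90°
n=1: pose=(1,0,S); sL=45/73, sR=9/5; mL=-216/365, mR=207/730; mL+mR=-45/146 → advance -1; mR−mL=639/730 → turn +1·90°
n=2: pose=(1,1,E); sL=90/101, sR=18/25; mL=216/2525, mR=-1341/2525; mL+mR=-45/101 → advance -1; mR−mL=-1557/2525 → turn -1·90°
n=3: pose=(0,1,S); sL=45/58, sR=45/16; mL=-945/928, mR=585/928; mL+mR=-45/116 → advance -1; mR−mL=765/464 → turn +1·90°
n=4: pose=(0,2,E); sL=18/17, sR=90/97; mL=108/1649, mR=-981/1649; mL+mR=-9/17 → advance -1; mR−mL=-1089/1649 → turn -1·90°
n=5: pose=(-1,2,S); sL=1, sR=5; mL=-2, mR=3/2; mL+mR=-1/2 → advance -1; mR−mL=7/2 → turn +1·90°
n=6: pose=(-1,3,E); sL=90/73, sR=90/73; mL=0, mR=-45/73; mL+mR=-45/73 → advance -1; mR−mL=-45/73 → turn -1·90°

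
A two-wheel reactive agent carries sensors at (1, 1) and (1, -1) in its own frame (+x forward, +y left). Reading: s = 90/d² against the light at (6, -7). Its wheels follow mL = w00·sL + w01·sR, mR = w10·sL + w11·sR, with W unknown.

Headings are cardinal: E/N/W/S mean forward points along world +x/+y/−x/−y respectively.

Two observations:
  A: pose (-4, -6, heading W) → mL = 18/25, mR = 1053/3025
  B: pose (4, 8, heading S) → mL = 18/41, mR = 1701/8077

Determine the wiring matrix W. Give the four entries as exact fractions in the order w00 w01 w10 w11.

0 1 -1/2 1

obs A: pose=(-4,-6,W) → sL=90/121, sR=18/25, mL=18/25, mR=1053/3025
obs B: pose=(4,8,S) → sL=90/197, sR=18/41, mL=18/41, mR=1701/8077
sensor matrix S = [[90/121, 18/25], [90/197, 18/41]]; det S = -11664/4886585
solve [mL_A; mL_B] = S·[w00; w01] and [mR_A; mR_B] = S·[w10; w11]:
  w00 = 0, w01 = 1, w10 = -1/2, w11 = 1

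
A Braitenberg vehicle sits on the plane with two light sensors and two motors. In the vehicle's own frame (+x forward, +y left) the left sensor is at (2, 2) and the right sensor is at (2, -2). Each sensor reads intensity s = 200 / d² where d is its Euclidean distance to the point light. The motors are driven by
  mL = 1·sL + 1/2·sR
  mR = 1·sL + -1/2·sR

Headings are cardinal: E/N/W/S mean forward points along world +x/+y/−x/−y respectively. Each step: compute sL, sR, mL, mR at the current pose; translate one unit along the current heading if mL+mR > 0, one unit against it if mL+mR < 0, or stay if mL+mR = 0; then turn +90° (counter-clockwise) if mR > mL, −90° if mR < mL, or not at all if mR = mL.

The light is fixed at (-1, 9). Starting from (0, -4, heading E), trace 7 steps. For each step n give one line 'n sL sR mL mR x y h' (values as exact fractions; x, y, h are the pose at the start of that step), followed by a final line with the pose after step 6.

n=0: pose=(0,-4,E); sL=20/13, sR=100/117; mL=230/117, mR=10/9; mL+mR=40/13 → advance +1; mR−mL=-100/117 → turn -1·90°
n=1: pose=(1,-4,S); sL=200/241, sR=8/9; mL=2764/2169, mR=836/2169; mL+mR=400/241 → advance +1; mR−mL=-8/9 → turn -1·90°
n=2: pose=(1,-5,W); sL=25/32, sR=25/18; mL=425/288, mR=25/288; mL+mR=25/16 → advance +1; mR−mL=-25/18 → turn -1·90°
n=3: pose=(0,-5,N); sL=40/29, sR=200/153; mL=9020/4437, mR=3220/4437; mL+mR=80/29 → advance +1; mR−mL=-200/153 → turn -1·90°
n=4: pose=(0,-4,E); sL=20/13, sR=100/117; mL=230/117, mR=10/9; mL+mR=40/13 → advance +1; mR−mL=-100/117 → turn -1·90°
n=5: pose=(1,-4,S); sL=200/241, sR=8/9; mL=2764/2169, mR=836/2169; mL+mR=400/241 → advance +1; mR−mL=-8/9 → turn -1·90°
n=6: pose=(1,-5,W); sL=25/32, sR=25/18; mL=425/288, mR=25/288; mL+mR=25/16 → advance +1; mR−mL=-25/18 → turn -1·90°

0 20/13 100/117 230/117 10/9 0 -4 E
1 200/241 8/9 2764/2169 836/2169 1 -4 S
2 25/32 25/18 425/288 25/288 1 -5 W
3 40/29 200/153 9020/4437 3220/4437 0 -5 N
4 20/13 100/117 230/117 10/9 0 -4 E
5 200/241 8/9 2764/2169 836/2169 1 -4 S
6 25/32 25/18 425/288 25/288 1 -5 W
final 0 -5 N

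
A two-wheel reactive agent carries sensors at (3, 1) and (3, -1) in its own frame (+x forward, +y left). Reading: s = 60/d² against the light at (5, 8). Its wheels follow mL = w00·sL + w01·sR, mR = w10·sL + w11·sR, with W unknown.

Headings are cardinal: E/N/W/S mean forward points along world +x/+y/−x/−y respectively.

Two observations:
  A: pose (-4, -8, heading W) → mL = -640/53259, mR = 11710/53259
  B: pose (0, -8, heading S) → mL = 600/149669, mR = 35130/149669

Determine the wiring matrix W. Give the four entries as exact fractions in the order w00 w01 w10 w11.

1/2 -1/2 1 1/2

obs A: pose=(-4,-8,W) → sL=60/433, sR=20/123, mL=-640/53259, mR=11710/53259
obs B: pose=(0,-8,S) → sL=60/377, sR=60/397, mL=600/149669, mR=35130/149669
sensor matrix S = [[60/433, 20/123], [60/377, 60/397]]; det S = -13115200/2657073757
solve [mL_A; mL_B] = S·[w00; w01] and [mR_A; mR_B] = S·[w10; w11]:
  w00 = 1/2, w01 = -1/2, w10 = 1, w11 = 1/2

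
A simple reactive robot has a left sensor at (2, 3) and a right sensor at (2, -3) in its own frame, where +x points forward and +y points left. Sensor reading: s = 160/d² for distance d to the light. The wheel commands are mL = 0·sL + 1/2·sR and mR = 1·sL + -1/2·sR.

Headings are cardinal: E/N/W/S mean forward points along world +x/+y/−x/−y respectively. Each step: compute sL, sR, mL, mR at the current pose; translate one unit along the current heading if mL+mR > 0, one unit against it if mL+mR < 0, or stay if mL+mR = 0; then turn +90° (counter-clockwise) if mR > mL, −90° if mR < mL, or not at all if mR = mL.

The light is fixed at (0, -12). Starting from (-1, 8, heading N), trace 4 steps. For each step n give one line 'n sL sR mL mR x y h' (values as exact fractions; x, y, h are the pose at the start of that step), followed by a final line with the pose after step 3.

0 8/25 20/61 10/61 238/1525 -1 8 N
1 160/577 32/65 16/65 1168/37505 -1 9 E
2 16/37 16/37 8/37 8/37 0 9 S
3 160/333 160/333 80/333 80/333 0 8 S
final 0 7 S

n=0: pose=(-1,8,N); sL=8/25, sR=20/61; mL=10/61, mR=238/1525; mL+mR=8/25 → advance +1; mR−mL=-12/1525 → turn -1·90°
n=1: pose=(-1,9,E); sL=160/577, sR=32/65; mL=16/65, mR=1168/37505; mL+mR=160/577 → advance +1; mR−mL=-8064/37505 → turn -1·90°
n=2: pose=(0,9,S); sL=16/37, sR=16/37; mL=8/37, mR=8/37; mL+mR=16/37 → advance +1; mR−mL=0 → turn +0·90°
n=3: pose=(0,8,S); sL=160/333, sR=160/333; mL=80/333, mR=80/333; mL+mR=160/333 → advance +1; mR−mL=0 → turn +0·90°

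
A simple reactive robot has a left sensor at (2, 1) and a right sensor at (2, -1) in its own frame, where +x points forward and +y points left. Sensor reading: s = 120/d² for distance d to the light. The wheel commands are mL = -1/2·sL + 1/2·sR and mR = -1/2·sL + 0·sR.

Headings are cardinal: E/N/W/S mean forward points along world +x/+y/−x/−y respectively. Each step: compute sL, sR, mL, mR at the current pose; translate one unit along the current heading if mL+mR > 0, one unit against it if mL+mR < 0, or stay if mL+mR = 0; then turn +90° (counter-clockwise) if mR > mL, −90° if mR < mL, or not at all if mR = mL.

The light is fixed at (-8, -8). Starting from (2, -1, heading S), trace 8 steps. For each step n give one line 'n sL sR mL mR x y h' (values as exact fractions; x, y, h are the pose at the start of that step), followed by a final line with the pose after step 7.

0 60/73 60/53 600/3869 -30/73 2 -1 S
1 120/113 24/29 -384/3277 -60/113 2 0 W
2 3/5 30/61 -33/610 -3/10 3 0 N
3 120/233 24/41 336/9553 -60/233 3 -1 E
4 60/73 60/53 600/3869 -30/73 2 -1 S
5 120/113 24/29 -384/3277 -60/113 2 0 W
6 3/5 30/61 -33/610 -3/10 3 0 N
7 120/233 24/41 336/9553 -60/233 3 -1 E
final 2 -1 S

n=0: pose=(2,-1,S); sL=60/73, sR=60/53; mL=600/3869, mR=-30/73; mL+mR=-990/3869 → advance -1; mR−mL=-30/53 → turn -1·90°
n=1: pose=(2,0,W); sL=120/113, sR=24/29; mL=-384/3277, mR=-60/113; mL+mR=-2124/3277 → advance -1; mR−mL=-12/29 → turn -1·90°
n=2: pose=(3,0,N); sL=3/5, sR=30/61; mL=-33/610, mR=-3/10; mL+mR=-108/305 → advance -1; mR−mL=-15/61 → turn -1·90°
n=3: pose=(3,-1,E); sL=120/233, sR=24/41; mL=336/9553, mR=-60/233; mL+mR=-2124/9553 → advance -1; mR−mL=-12/41 → turn -1·90°
n=4: pose=(2,-1,S); sL=60/73, sR=60/53; mL=600/3869, mR=-30/73; mL+mR=-990/3869 → advance -1; mR−mL=-30/53 → turn -1·90°
n=5: pose=(2,0,W); sL=120/113, sR=24/29; mL=-384/3277, mR=-60/113; mL+mR=-2124/3277 → advance -1; mR−mL=-12/29 → turn -1·90°
n=6: pose=(3,0,N); sL=3/5, sR=30/61; mL=-33/610, mR=-3/10; mL+mR=-108/305 → advance -1; mR−mL=-15/61 → turn -1·90°
n=7: pose=(3,-1,E); sL=120/233, sR=24/41; mL=336/9553, mR=-60/233; mL+mR=-2124/9553 → advance -1; mR−mL=-12/41 → turn -1·90°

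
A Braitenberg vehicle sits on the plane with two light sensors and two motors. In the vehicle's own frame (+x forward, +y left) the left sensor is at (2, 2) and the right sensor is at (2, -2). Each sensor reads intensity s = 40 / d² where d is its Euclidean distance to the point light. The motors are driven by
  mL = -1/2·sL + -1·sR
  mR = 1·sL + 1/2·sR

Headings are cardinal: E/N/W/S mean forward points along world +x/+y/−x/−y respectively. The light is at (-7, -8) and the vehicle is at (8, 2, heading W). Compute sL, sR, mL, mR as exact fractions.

left sensor world pos  = (6, 0); dL² = 233
right sensor world pos = (6, 4); dR² = 313
sL = 40/233 = 40/233
sR = 40/313 = 40/313
mL = -1/2·sL + -1·sR = -15580/72929
mR = 1·sL + 1/2·sR = 17180/72929

40/233 40/313 -15580/72929 17180/72929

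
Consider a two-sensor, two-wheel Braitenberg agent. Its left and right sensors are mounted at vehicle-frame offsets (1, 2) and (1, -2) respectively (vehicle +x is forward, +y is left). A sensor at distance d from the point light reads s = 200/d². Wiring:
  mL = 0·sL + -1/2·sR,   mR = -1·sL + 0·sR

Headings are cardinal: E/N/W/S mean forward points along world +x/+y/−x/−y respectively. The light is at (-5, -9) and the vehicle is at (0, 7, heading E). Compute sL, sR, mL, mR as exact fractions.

left sensor world pos  = (1, 9); dL² = 360
right sensor world pos = (1, 5); dR² = 232
sL = 200/360 = 5/9
sR = 200/232 = 25/29
mL = 0·sL + -1/2·sR = -25/58
mR = -1·sL + 0·sR = -5/9

5/9 25/29 -25/58 -5/9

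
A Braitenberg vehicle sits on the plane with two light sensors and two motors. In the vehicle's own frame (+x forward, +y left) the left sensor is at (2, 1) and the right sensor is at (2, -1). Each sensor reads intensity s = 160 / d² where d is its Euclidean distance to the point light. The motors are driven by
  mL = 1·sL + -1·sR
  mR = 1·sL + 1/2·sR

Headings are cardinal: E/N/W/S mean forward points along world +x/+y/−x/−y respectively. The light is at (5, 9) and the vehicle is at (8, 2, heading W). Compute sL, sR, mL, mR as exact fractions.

32/13 160/37 -896/481 2224/481

left sensor world pos  = (6, 1); dL² = 65
right sensor world pos = (6, 3); dR² = 37
sL = 160/65 = 32/13
sR = 160/37 = 160/37
mL = 1·sL + -1·sR = -896/481
mR = 1·sL + 1/2·sR = 2224/481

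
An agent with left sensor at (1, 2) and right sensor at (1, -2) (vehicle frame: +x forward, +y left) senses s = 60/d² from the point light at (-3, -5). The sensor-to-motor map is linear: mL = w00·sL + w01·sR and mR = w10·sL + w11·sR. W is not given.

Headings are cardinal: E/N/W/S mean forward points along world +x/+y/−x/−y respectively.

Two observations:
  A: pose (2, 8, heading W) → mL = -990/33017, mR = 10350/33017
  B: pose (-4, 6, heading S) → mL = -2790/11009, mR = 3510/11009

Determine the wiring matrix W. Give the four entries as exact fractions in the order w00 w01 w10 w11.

1/2 -1 1 -1/2

obs A: pose=(2,8,W) → sL=60/137, sR=60/241, mL=-990/33017, mR=10350/33017
obs B: pose=(-4,6,S) → sL=60/101, sR=60/109, mL=-2790/11009, mR=3510/11009
sensor matrix S = [[60/137, 60/241], [60/101, 60/109]]; det S = 33868800/363484153
solve [mL_A; mL_B] = S·[w00; w01] and [mR_A; mR_B] = S·[w10; w11]:
  w00 = 1/2, w01 = -1, w10 = 1, w11 = -1/2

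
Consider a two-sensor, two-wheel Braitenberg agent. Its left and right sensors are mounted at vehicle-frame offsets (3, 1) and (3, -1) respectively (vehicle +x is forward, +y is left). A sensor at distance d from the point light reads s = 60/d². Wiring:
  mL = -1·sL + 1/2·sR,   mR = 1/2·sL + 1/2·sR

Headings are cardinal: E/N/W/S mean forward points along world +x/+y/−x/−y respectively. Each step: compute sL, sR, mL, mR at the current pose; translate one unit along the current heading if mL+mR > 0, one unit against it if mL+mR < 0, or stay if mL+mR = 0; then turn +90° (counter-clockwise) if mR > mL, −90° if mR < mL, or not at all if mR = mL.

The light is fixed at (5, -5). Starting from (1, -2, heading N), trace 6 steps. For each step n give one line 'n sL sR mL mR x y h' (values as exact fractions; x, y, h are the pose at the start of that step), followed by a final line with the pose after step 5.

n=0: pose=(1,-2,N); sL=60/61, sR=4/3; mL=-58/183, mR=212/183; mL+mR=154/183 → advance +1; mR−mL=90/61 → turn +1·90°
n=1: pose=(1,-1,W); sL=30/29, sR=30/37; mL=-675/1073, mR=990/1073; mL+mR=315/1073 → advance +1; mR−mL=45/29 → turn +1·90°
n=2: pose=(0,-1,S); sL=60/17, sR=60/37; mL=-1710/629, mR=1620/629; mL+mR=-90/629 → advance -1; mR−mL=90/17 → turn +1·90°
n=3: pose=(0,0,E); sL=3/2, sR=3; mL=0, mR=9/4; mL+mR=9/4 → advance +1; mR−mL=9/4 → turn +1·90°
n=4: pose=(1,0,N); sL=60/89, sR=60/73; mL=-1710/6497, mR=4860/6497; mL+mR=3150/6497 → advance +1; mR−mL=90/89 → turn +1·90°
n=5: pose=(1,1,W); sL=30/37, sR=30/49; mL=-915/1813, mR=1290/1813; mL+mR=375/1813 → advance +1; mR−mL=45/37 → turn +1·90°

0 60/61 4/3 -58/183 212/183 1 -2 N
1 30/29 30/37 -675/1073 990/1073 1 -1 W
2 60/17 60/37 -1710/629 1620/629 0 -1 S
3 3/2 3 0 9/4 0 0 E
4 60/89 60/73 -1710/6497 4860/6497 1 0 N
5 30/37 30/49 -915/1813 1290/1813 1 1 W
final 0 1 S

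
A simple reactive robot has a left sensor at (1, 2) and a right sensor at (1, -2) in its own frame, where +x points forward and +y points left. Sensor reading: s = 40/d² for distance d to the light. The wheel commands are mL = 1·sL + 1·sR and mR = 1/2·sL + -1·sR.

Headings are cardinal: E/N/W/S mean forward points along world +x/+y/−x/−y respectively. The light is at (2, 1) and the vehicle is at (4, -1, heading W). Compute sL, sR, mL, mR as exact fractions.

left sensor world pos  = (3, -3); dL² = 17
right sensor world pos = (3, 1); dR² = 1
sL = 40/17 = 40/17
sR = 40/1 = 40
mL = 1·sL + 1·sR = 720/17
mR = 1/2·sL + -1·sR = -660/17

40/17 40 720/17 -660/17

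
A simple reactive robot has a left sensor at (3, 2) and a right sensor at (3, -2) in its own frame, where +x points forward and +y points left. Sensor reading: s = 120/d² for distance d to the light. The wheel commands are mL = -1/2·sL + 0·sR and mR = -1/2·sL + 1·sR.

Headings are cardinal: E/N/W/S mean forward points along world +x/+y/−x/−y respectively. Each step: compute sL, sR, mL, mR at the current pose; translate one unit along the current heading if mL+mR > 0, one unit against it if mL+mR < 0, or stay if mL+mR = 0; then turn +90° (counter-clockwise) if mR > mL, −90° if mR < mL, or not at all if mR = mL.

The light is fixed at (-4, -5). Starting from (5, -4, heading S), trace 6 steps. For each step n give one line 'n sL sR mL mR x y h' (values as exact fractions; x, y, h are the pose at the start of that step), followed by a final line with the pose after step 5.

0 24/25 120/53 -12/25 2364/1325 5 -4 S
1 30/37 30/37 -15/37 15/37 5 -5 E
2 60/29 12/13 -30/29 -42/377 5 -5 N
3 8/3 120/37 -4/3 212/111 5 -6 W
4 30/29 30/13 -15/29 675/377 4 -6 S
5 120/121 120/137 -60/121 6300/16577 4 -7 E
final 3 -7 N

n=0: pose=(5,-4,S); sL=24/25, sR=120/53; mL=-12/25, mR=2364/1325; mL+mR=1728/1325 → advance +1; mR−mL=120/53 → turn +1·90°
n=1: pose=(5,-5,E); sL=30/37, sR=30/37; mL=-15/37, mR=15/37; mL+mR=0 → advance +0; mR−mL=30/37 → turn +1·90°
n=2: pose=(5,-5,N); sL=60/29, sR=12/13; mL=-30/29, mR=-42/377; mL+mR=-432/377 → advance -1; mR−mL=12/13 → turn +1·90°
n=3: pose=(5,-6,W); sL=8/3, sR=120/37; mL=-4/3, mR=212/111; mL+mR=64/111 → advance +1; mR−mL=120/37 → turn +1·90°
n=4: pose=(4,-6,S); sL=30/29, sR=30/13; mL=-15/29, mR=675/377; mL+mR=480/377 → advance +1; mR−mL=30/13 → turn +1·90°
n=5: pose=(4,-7,E); sL=120/121, sR=120/137; mL=-60/121, mR=6300/16577; mL+mR=-1920/16577 → advance -1; mR−mL=120/137 → turn +1·90°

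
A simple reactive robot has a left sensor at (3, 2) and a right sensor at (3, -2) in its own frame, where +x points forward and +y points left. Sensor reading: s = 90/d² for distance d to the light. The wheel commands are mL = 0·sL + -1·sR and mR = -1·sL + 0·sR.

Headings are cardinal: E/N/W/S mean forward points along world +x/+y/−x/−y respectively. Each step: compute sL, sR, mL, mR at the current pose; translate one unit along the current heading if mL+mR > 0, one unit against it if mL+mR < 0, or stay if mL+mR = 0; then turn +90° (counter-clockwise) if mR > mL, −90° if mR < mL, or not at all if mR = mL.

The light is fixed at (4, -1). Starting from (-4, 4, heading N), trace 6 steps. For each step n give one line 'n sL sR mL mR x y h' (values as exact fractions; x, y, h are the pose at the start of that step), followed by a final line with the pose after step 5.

0 45/82 9/10 -9/10 -45/82 -4 4 N
1 18/25 90/157 -90/157 -18/25 -4 3 W
2 9/13 45/37 -45/37 -9/13 -3 3 N
3 90/101 18/25 -18/25 -90/101 -3 2 W
4 9/10 45/26 -45/26 -9/10 -2 2 N
5 10/9 90/97 -90/97 -10/9 -2 1 W
final -1 1 N

n=0: pose=(-4,4,N); sL=45/82, sR=9/10; mL=-9/10, mR=-45/82; mL+mR=-297/205 → advance -1; mR−mL=72/205 → turn +1·90°
n=1: pose=(-4,3,W); sL=18/25, sR=90/157; mL=-90/157, mR=-18/25; mL+mR=-5076/3925 → advance -1; mR−mL=-576/3925 → turn -1·90°
n=2: pose=(-3,3,N); sL=9/13, sR=45/37; mL=-45/37, mR=-9/13; mL+mR=-918/481 → advance -1; mR−mL=252/481 → turn +1·90°
n=3: pose=(-3,2,W); sL=90/101, sR=18/25; mL=-18/25, mR=-90/101; mL+mR=-4068/2525 → advance -1; mR−mL=-432/2525 → turn -1·90°
n=4: pose=(-2,2,N); sL=9/10, sR=45/26; mL=-45/26, mR=-9/10; mL+mR=-171/65 → advance -1; mR−mL=54/65 → turn +1·90°
n=5: pose=(-2,1,W); sL=10/9, sR=90/97; mL=-90/97, mR=-10/9; mL+mR=-1780/873 → advance -1; mR−mL=-160/873 → turn -1·90°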